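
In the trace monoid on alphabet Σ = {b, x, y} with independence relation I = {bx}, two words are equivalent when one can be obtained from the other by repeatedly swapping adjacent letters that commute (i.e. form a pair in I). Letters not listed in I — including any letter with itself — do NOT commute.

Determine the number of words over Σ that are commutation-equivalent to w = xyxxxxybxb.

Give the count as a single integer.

3

piece 0:x — minimal
piece 1:y rests on {0:x}
piece 2:x rests on {1:y}
piece 3:x rests on {2:x}
piece 4:x rests on {3:x}
piece 5:x rests on {4:x}
piece 6:y rests on {5:x}
piece 7:b rests on {6:y}
piece 8:x rests on {6:y}
piece 9:b rests on {7:b}
minimal pieces: {0:x}
ways to finish when only these pieces remain (= sum over removing one remaining piece with nothing left below it):
  1 left: {8}→1  {9}→1
  2 left: {7,9}→1  {8,9}→2
  3 left: {7,8,9}→3
  4 left: {6,7,8,9}→3
  5 left: {5,6,7,8,9}→3
  6 left: {4,5,6,7,8,9}→3
  7 left: {3,4,5,6,7,8,9}→3
  8 left: {2,3,4,5,6,7,8,9}→3
  placing 0:x first → 3 extensions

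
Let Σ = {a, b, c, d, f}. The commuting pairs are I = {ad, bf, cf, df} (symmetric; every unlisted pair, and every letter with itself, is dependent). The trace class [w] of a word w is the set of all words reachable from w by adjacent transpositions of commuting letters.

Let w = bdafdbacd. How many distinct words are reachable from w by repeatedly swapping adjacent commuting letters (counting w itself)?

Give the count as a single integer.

9

#0=b has no predecessor
#1=d depends on [0:b]
#2=a depends on [0:b]
#3=f depends on [2:a]
#4=d depends on [1:d]
#5=b depends on [2:a, 4:d]
#6=a depends on [3:f, 5:b]
#7=c depends on [6:a]
#8=d depends on [7:c]
sources: [0:b]
N(rest) = Σ N(rest − s) over sources s of rest; N(one piece) = 1:
  size 1 → [8]=1
  size 2 → [7,8]=1
  size 3 → [6,7,8]=1
  size 4 → [3,6,7,8]=1  [5,6,7,8]=1
  size 5 → [3,5,6,7,8]=2  [4,5,6,7,8]=1
  size 6 → [1,4,5,6,7,8]=1  [2,3,5,6,7,8]=2  [3,4,5,6,7,8]=3
  size 7 → [1,3,4,5,6,7,8]=4  [2,3,4,5,6,7,8]=5
  first=0(b) contributes 9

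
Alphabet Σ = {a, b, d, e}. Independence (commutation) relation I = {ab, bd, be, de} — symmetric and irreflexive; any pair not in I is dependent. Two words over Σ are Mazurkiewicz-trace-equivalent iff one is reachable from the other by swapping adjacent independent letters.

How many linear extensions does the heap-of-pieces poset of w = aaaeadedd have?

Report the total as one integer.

4

0(a) covers ∅
1(a) covers 0:a
2(a) covers 1:a
3(e) covers 2:a
4(a) covers 3:e
5(d) covers 4:a
6(e) covers 4:a
7(d) covers 5:d
8(d) covers 7:d
floor of heap: 0:a
completions by unplaced set U, small U first (add the entries for U minus each lowest piece of U):
  |U|=1: {6}:1  {8}:1
  |U|=2: {6,8}:2  {7,8}:1
  |U|=3: {5,7,8}:1  {6,7,8}:3
  |U|=4: {5,6,7,8}:4
  |U|=5: {4,5,6,7,8}:4
  |U|=6: {3,4,5,6,7,8}:4
  |U|=7: {2,3,4,5,6,7,8}:4
  start at 0(a): 4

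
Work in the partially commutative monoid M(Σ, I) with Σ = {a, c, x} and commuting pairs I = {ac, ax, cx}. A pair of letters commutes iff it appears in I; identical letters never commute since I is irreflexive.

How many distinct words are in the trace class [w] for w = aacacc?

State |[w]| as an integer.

20

drop 0:a onto floor
drop 1:a onto {0:a}
drop 2:c onto floor
drop 3:a onto {1:a}
drop 4:c onto {2:c}
drop 5:c onto {4:c}
ground layer = {0:a, 2:c}
drop-orders for the pieces not yet dropped (sum over which currently-grounded one goes next):
  1 to go: {3} 1  {5} 1
  2 to go: {1,3} 1  {3,5} 2  {4,5} 1
  3 to go: {0,1,3} 1  {1,3,5} 3  {2,4,5} 1  {3,4,5} 3
  4 to go: {0,1,3,5} 4  {1,3,4,5} 6  {2,3,4,5} 4
  if 0:a drops first: 10 orders
  if 2:c drops first: 10 orders
heap linearizations: 20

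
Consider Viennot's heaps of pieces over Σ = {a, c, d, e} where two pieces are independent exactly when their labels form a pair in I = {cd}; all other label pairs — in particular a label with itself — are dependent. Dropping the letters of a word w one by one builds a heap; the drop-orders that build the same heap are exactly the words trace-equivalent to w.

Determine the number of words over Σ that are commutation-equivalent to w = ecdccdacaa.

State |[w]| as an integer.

0(e) covers ∅
1(c) covers 0:e
2(d) covers 0:e
3(c) covers 1:c
4(c) covers 3:c
5(d) covers 2:d
6(a) covers 4:c, 5:d
7(c) covers 6:a
8(a) covers 7:c
9(a) covers 8:a
floor of heap: 0:e
completions by unplaced set U, small U first (add the entries for U minus each lowest piece of U):
  |U|=1: {9}:1
  |U|=2: {8,9}:1
  |U|=3: {7,8,9}:1
  |U|=4: {6,7,8,9}:1
  |U|=5: {4,6,7,8,9}:1  {5,6,7,8,9}:1
  |U|=6: {2,5,6,7,8,9}:1  {3,4,6,7,8,9}:1  {4,5,6,7,8,9}:2
  |U|=7: {1,3,4,6,7,8,9}:1  {2,4,5,6,7,8,9}:3  {3,4,5,6,7,8,9}:3
  |U|=8: {1,3,4,5,6,7,8,9}:4  {2,3,4,5,6,7,8,9}:6
  start at 0(e): 10

10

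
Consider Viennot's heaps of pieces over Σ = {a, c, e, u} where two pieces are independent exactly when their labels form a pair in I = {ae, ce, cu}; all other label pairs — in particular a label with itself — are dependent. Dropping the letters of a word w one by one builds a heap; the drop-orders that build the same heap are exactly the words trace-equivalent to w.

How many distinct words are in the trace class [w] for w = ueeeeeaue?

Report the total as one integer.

0(u) covers ∅
1(e) covers 0:u
2(e) covers 1:e
3(e) covers 2:e
4(e) covers 3:e
5(e) covers 4:e
6(a) covers 0:u
7(u) covers 5:e, 6:a
8(e) covers 7:u
floor of heap: 0:u
completions by unplaced set U, small U first (add the entries for U minus each lowest piece of U):
  |U|=1: {8}:1
  |U|=2: {7,8}:1
  |U|=3: {5,7,8}:1  {6,7,8}:1
  |U|=4: {4,5,7,8}:1  {5,6,7,8}:2
  |U|=5: {3,4,5,7,8}:1  {4,5,6,7,8}:3
  |U|=6: {2,3,4,5,7,8}:1  {3,4,5,6,7,8}:4
  |U|=7: {1,2,3,4,5,7,8}:1  {2,3,4,5,6,7,8}:5
  start at 0(u): 6

6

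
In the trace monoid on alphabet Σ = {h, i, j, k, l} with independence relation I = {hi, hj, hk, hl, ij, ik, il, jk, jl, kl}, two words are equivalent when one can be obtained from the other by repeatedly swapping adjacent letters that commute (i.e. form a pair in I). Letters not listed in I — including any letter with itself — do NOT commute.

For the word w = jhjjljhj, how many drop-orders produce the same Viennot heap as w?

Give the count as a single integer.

168

piece 0:j — minimal
piece 1:h — minimal
piece 2:j rests on {0:j}
piece 3:j rests on {2:j}
piece 4:l — minimal
piece 5:j rests on {3:j}
piece 6:h rests on {1:h}
piece 7:j rests on {5:j}
minimal pieces: {0:j, 1:h, 4:l}
ways to finish when only these pieces remain (= sum over removing one remaining piece with nothing left below it):
  1 left: {4}→1  {6}→1  {7}→1
  2 left: {1,6}→1  {4,6}→2  {4,7}→2  {5,7}→1  {6,7}→2
  3 left: {1,4,6}→3  {1,6,7}→3  {3,5,7}→1  {4,5,7}→3  {4,6,7}→6  {5,6,7}→3
  4 left: {1,4,6,7}→12  {1,5,6,7}→6  {2,3,5,7}→1  {3,4,5,7}→4  {3,5,6,7}→4  {4,5,6,7}→12
  5 left: {0,2,3,5,7}→1  {1,3,5,6,7}→10  {1,4,5,6,7}→30  {2,3,4,5,7}→5  {2,3,5,6,7}→5  {3,4,5,6,7}→20
  6 left: {0,2,3,4,5,7}→6  {0,2,3,5,6,7}→6  {1,2,3,5,6,7}→15  {1,3,4,5,6,7}→60  {2,3,4,5,6,7}→30
  placing 0:j first → 105 extensions
  placing 1:h first → 42 extensions
  placing 4:l first → 21 extensions
total linear extensions = 168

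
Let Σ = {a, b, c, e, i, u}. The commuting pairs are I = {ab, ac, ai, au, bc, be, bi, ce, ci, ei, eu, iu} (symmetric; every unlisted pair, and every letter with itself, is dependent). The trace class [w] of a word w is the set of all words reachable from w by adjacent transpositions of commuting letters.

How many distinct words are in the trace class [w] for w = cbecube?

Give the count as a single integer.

63

#0=c has no predecessor
#1=b has no predecessor
#2=e has no predecessor
#3=c depends on [0:c]
#4=u depends on [1:b, 3:c]
#5=b depends on [4:u]
#6=e depends on [2:e]
sources: [0:c, 1:b, 2:e]
N(rest) = Σ N(rest − s) over sources s of rest; N(one piece) = 1:
  size 1 → [5]=1  [6]=1
  size 2 → [2,6]=1  [4,5]=1  [5,6]=2
  size 3 → [1,4,5]=1  [2,5,6]=3  [3,4,5]=1  [4,5,6]=3
  size 4 → [0,3,4,5]=1  [1,3,4,5]=2  [1,4,5,6]=4  [2,4,5,6]=6  [3,4,5,6]=4
  size 5 → [0,1,3,4,5]=3  [0,3,4,5,6]=5  [1,2,4,5,6]=10  [1,3,4,5,6]=10  [2,3,4,5,6]=10
  first=0(c) contributes 30
  first=1(b) contributes 15
  first=2(e) contributes 18
|[w]| = 63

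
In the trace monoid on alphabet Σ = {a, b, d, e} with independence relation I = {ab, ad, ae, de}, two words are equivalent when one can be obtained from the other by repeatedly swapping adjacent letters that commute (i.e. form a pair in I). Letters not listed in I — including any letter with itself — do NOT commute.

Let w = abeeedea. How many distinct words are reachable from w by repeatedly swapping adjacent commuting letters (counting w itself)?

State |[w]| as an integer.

140

drop 0:a onto floor
drop 1:b onto floor
drop 2:e onto {1:b}
drop 3:e onto {2:e}
drop 4:e onto {3:e}
drop 5:d onto {1:b}
drop 6:e onto {4:e}
drop 7:a onto {0:a}
ground layer = {0:a, 1:b}
drop-orders for the pieces not yet dropped (sum over which currently-grounded one goes next):
  1 to go: {5} 1  {6} 1  {7} 1
  2 to go: {0,7} 1  {4,6} 1  {5,6} 2  {5,7} 2  {6,7} 2
  3 to go: {0,5,7} 3  {0,6,7} 3  {3,4,6} 1  {4,5,6} 3  {4,6,7} 3  {5,6,7} 6
  4 to go: {0,4,6,7} 6  {0,5,6,7} 12  {2,3,4,6} 1  {3,4,5,6} 4  {3,4,6,7} 4  {4,5,6,7} 12
  5 to go: {0,3,4,6,7} 10  {0,4,5,6,7} 30  {2,3,4,5,6} 5  {2,3,4,6,7} 5  {3,4,5,6,7} 20
  6 to go: {0,2,3,4,6,7} 15  {0,3,4,5,6,7} 60  {1,2,3,4,5,6} 5  {2,3,4,5,6,7} 30
  if 0:a drops first: 35 orders
  if 1:b drops first: 105 orders
heap linearizations: 140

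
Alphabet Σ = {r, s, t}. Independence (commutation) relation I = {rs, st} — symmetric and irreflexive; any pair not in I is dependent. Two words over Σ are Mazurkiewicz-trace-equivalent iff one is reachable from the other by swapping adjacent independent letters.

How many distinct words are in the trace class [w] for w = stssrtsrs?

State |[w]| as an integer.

126

drop 0:s onto floor
drop 1:t onto floor
drop 2:s onto {0:s}
drop 3:s onto {2:s}
drop 4:r onto {1:t}
drop 5:t onto {4:r}
drop 6:s onto {3:s}
drop 7:r onto {5:t}
drop 8:s onto {6:s}
ground layer = {0:s, 1:t}
drop-orders for the pieces not yet dropped (sum over which currently-grounded one goes next):
  1 to go: {7} 1  {8} 1
  2 to go: {5,7} 1  {6,8} 1  {7,8} 2
  3 to go: {3,6,8} 1  {4,5,7} 1  {5,7,8} 3  {6,7,8} 3
  4 to go: {1,4,5,7} 1  {2,3,6,8} 1  {3,6,7,8} 4  {4,5,7,8} 4  {5,6,7,8} 6
  5 to go: {0,2,3,6,8} 1  {1,4,5,7,8} 5  {2,3,6,7,8} 5  {3,5,6,7,8} 10  {4,5,6,7,8} 10
  6 to go: {0,2,3,6,7,8} 6  {1,4,5,6,7,8} 15  {2,3,5,6,7,8} 15  {3,4,5,6,7,8} 20
  7 to go: {0,2,3,5,6,7,8} 21  {1,3,4,5,6,7,8} 35  {2,3,4,5,6,7,8} 35
  if 0:s drops first: 70 orders
  if 1:t drops first: 56 orders
heap linearizations: 126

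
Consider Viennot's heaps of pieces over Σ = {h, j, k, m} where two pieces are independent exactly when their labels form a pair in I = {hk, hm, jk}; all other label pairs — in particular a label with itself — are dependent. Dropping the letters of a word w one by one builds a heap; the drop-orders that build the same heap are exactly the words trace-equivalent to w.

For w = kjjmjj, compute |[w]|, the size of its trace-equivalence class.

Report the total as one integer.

drop 0:k onto floor
drop 1:j onto floor
drop 2:j onto {1:j}
drop 3:m onto {0:k, 2:j}
drop 4:j onto {3:m}
drop 5:j onto {4:j}
ground layer = {0:k, 1:j}
drop-orders for the pieces not yet dropped (sum over which currently-grounded one goes next):
  1 to go: {5} 1
  2 to go: {4,5} 1
  3 to go: {3,4,5} 1
  4 to go: {0,3,4,5} 1  {2,3,4,5} 1
  if 0:k drops first: 1 orders
  if 1:j drops first: 2 orders
heap linearizations: 3

3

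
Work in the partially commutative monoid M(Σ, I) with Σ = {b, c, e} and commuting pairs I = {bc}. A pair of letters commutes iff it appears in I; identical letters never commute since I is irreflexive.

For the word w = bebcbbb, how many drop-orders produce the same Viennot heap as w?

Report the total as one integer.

#0=b has no predecessor
#1=e depends on [0:b]
#2=b depends on [1:e]
#3=c depends on [1:e]
#4=b depends on [2:b]
#5=b depends on [4:b]
#6=b depends on [5:b]
sources: [0:b]
N(rest) = Σ N(rest − s) over sources s of rest; N(one piece) = 1:
  size 1 → [3]=1  [6]=1
  size 2 → [3,6]=2  [5,6]=1
  size 3 → [3,5,6]=3  [4,5,6]=1
  size 4 → [2,4,5,6]=1  [3,4,5,6]=4
  size 5 → [2,3,4,5,6]=5
  first=0(b) contributes 5

5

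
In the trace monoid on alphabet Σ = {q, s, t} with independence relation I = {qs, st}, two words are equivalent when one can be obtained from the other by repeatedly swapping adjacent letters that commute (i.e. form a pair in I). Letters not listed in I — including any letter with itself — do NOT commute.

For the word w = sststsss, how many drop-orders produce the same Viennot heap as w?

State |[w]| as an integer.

drop 0:s onto floor
drop 1:s onto {0:s}
drop 2:t onto floor
drop 3:s onto {1:s}
drop 4:t onto {2:t}
drop 5:s onto {3:s}
drop 6:s onto {5:s}
drop 7:s onto {6:s}
ground layer = {0:s, 2:t}
drop-orders for the pieces not yet dropped (sum over which currently-grounded one goes next):
  1 to go: {4} 1  {7} 1
  2 to go: {2,4} 1  {4,7} 2  {6,7} 1
  3 to go: {2,4,7} 3  {4,6,7} 3  {5,6,7} 1
  4 to go: {2,4,6,7} 6  {3,5,6,7} 1  {4,5,6,7} 4
  5 to go: {1,3,5,6,7} 1  {2,4,5,6,7} 10  {3,4,5,6,7} 5
  6 to go: {0,1,3,5,6,7} 1  {1,3,4,5,6,7} 6  {2,3,4,5,6,7} 15
  if 0:s drops first: 21 orders
  if 2:t drops first: 7 orders
heap linearizations: 28

28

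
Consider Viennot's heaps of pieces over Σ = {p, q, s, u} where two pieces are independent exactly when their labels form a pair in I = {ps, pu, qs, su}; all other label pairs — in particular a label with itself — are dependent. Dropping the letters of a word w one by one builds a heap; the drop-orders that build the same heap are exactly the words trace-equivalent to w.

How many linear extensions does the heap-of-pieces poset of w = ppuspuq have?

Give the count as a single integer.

70

0(p) covers ∅
1(p) covers 0:p
2(u) covers ∅
3(s) covers ∅
4(p) covers 1:p
5(u) covers 2:u
6(q) covers 4:p, 5:u
floor of heap: 0:p, 2:u, 3:s
completions by unplaced set U, small U first (add the entries for U minus each lowest piece of U):
  |U|=1: {3}:1  {6}:1
  |U|=2: {3,6}:2  {4,6}:1  {5,6}:1
  |U|=3: {1,4,6}:1  {2,5,6}:1  {3,4,6}:3  {3,5,6}:3  {4,5,6}:2
  |U|=4: {0,1,4,6}:1  {1,3,4,6}:4  {1,4,5,6}:3  {2,3,5,6}:4  {2,4,5,6}:3  {3,4,5,6}:8
  |U|=5: {0,1,3,4,6}:5  {0,1,4,5,6}:4  {1,2,4,5,6}:6  {1,3,4,5,6}:15  {2,3,4,5,6}:15
  start at 0(p): 36
  start at 2(u): 24
  start at 3(s): 10
sum over floor = 70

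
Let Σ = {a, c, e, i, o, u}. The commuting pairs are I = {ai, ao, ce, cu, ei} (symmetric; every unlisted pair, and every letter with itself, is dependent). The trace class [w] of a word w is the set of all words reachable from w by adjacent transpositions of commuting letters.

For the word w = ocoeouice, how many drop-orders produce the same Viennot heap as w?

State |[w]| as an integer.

3

0(o) covers ∅
1(c) covers 0:o
2(o) covers 1:c
3(e) covers 2:o
4(o) covers 3:e
5(u) covers 4:o
6(i) covers 5:u
7(c) covers 6:i
8(e) covers 5:u
floor of heap: 0:o
completions by unplaced set U, small U first (add the entries for U minus each lowest piece of U):
  |U|=1: {7}:1  {8}:1
  |U|=2: {6,7}:1  {7,8}:2
  |U|=3: {6,7,8}:3
  |U|=4: {5,6,7,8}:3
  |U|=5: {4,5,6,7,8}:3
  |U|=6: {3,4,5,6,7,8}:3
  |U|=7: {2,3,4,5,6,7,8}:3
  start at 0(o): 3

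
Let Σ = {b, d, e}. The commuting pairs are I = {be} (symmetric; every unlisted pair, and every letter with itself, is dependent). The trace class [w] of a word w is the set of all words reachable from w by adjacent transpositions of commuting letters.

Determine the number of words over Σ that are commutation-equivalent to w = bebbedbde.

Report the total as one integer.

10

drop 0:b onto floor
drop 1:e onto floor
drop 2:b onto {0:b}
drop 3:b onto {2:b}
drop 4:e onto {1:e}
drop 5:d onto {3:b, 4:e}
drop 6:b onto {5:d}
drop 7:d onto {6:b}
drop 8:e onto {7:d}
ground layer = {0:b, 1:e}
drop-orders for the pieces not yet dropped (sum over which currently-grounded one goes next):
  1 to go: {8} 1
  2 to go: {7,8} 1
  3 to go: {6,7,8} 1
  4 to go: {5,6,7,8} 1
  5 to go: {3,5,6,7,8} 1  {4,5,6,7,8} 1
  6 to go: {1,4,5,6,7,8} 1  {2,3,5,6,7,8} 1  {3,4,5,6,7,8} 2
  7 to go: {0,2,3,5,6,7,8} 1  {1,3,4,5,6,7,8} 3  {2,3,4,5,6,7,8} 3
  if 0:b drops first: 6 orders
  if 1:e drops first: 4 orders
heap linearizations: 10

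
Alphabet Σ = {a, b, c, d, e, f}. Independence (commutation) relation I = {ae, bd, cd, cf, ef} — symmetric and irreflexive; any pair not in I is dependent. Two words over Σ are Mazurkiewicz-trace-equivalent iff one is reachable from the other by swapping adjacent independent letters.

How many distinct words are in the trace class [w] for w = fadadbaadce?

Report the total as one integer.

4

#0=f has no predecessor
#1=a depends on [0:f]
#2=d depends on [1:a]
#3=a depends on [2:d]
#4=d depends on [3:a]
#5=b depends on [3:a]
#6=a depends on [4:d, 5:b]
#7=a depends on [6:a]
#8=d depends on [7:a]
#9=c depends on [7:a]
#10=e depends on [8:d, 9:c]
sources: [0:f]
N(rest) = Σ N(rest − s) over sources s of rest; N(one piece) = 1:
  size 1 → [10]=1
  size 2 → [8,10]=1  [9,10]=1
  size 3 → [8,9,10]=2
  size 4 → [7,8,9,10]=2
  size 5 → [6,7,8,9,10]=2
  size 6 → [4,6,7,8,9,10]=2  [5,6,7,8,9,10]=2
  size 7 → [4,5,6,7,8,9,10]=4
  size 8 → [3,4,5,6,7,8,9,10]=4
  size 9 → [2,3,4,5,6,7,8,9,10]=4
  first=0(f) contributes 4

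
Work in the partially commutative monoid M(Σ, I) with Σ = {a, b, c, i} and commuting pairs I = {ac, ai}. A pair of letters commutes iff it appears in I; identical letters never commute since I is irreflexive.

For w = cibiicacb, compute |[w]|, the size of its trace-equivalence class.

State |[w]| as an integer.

5

piece 0:c — minimal
piece 1:i rests on {0:c}
piece 2:b rests on {1:i}
piece 3:i rests on {2:b}
piece 4:i rests on {3:i}
piece 5:c rests on {4:i}
piece 6:a rests on {2:b}
piece 7:c rests on {5:c}
piece 8:b rests on {6:a, 7:c}
minimal pieces: {0:c}
ways to finish when only these pieces remain (= sum over removing one remaining piece with nothing left below it):
  1 left: {8}→1
  2 left: {6,8}→1  {7,8}→1
  3 left: {5,7,8}→1  {6,7,8}→2
  4 left: {4,5,7,8}→1  {5,6,7,8}→3
  5 left: {3,4,5,7,8}→1  {4,5,6,7,8}→4
  6 left: {3,4,5,6,7,8}→5
  7 left: {2,3,4,5,6,7,8}→5
  placing 0:c first → 5 extensions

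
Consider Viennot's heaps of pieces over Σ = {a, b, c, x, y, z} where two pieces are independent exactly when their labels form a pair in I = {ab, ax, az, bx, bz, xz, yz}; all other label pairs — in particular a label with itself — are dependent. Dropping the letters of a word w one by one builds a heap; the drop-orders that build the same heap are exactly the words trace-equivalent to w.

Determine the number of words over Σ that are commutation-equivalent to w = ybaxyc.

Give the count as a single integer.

6

drop 0:y onto floor
drop 1:b onto {0:y}
drop 2:a onto {0:y}
drop 3:x onto {0:y}
drop 4:y onto {1:b, 2:a, 3:x}
drop 5:c onto {4:y}
ground layer = {0:y}
drop-orders for the pieces not yet dropped (sum over which currently-grounded one goes next):
  1 to go: {5} 1
  2 to go: {4,5} 1
  3 to go: {1,4,5} 1  {2,4,5} 1  {3,4,5} 1
  4 to go: {1,2,4,5} 2  {1,3,4,5} 2  {2,3,4,5} 2
  if 0:y drops first: 6 orders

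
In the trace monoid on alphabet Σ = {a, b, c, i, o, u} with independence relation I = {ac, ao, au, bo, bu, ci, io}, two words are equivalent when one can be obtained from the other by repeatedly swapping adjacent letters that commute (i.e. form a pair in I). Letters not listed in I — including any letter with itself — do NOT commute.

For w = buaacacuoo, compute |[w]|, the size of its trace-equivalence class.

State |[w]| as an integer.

piece 0:b — minimal
piece 1:u — minimal
piece 2:a rests on {0:b}
piece 3:a rests on {2:a}
piece 4:c rests on {0:b, 1:u}
piece 5:a rests on {3:a}
piece 6:c rests on {4:c}
piece 7:u rests on {6:c}
piece 8:o rests on {7:u}
piece 9:o rests on {8:o}
minimal pieces: {0:b, 1:u}
ways to finish when only these pieces remain (= sum over removing one remaining piece with nothing left below it):
  1 left: {5}→1  {9}→1
  2 left: {3,5}→1  {5,9}→2  {8,9}→1
  3 left: {2,3,5}→1  {3,5,9}→3  {5,8,9}→3  {7,8,9}→1
  4 left: {2,3,5,9}→4  {3,5,8,9}→6  {5,7,8,9}→4  {6,7,8,9}→1
  5 left: {2,3,5,8,9}→10  {3,5,7,8,9}→10  {4,6,7,8,9}→1  {5,6,7,8,9}→5
  6 left: {1,4,6,7,8,9}→1  {2,3,5,7,8,9}→20  {3,5,6,7,8,9}→15  {4,5,6,7,8,9}→6
  7 left: {1,4,5,6,7,8,9}→7  {2,3,5,6,7,8,9}→35  {3,4,5,6,7,8,9}→21
  8 left: {1,3,4,5,6,7,8,9}→28  {2,3,4,5,6,7,8,9}→56
  placing 0:b first → 84 extensions
  placing 1:u first → 56 extensions
total linear extensions = 140

140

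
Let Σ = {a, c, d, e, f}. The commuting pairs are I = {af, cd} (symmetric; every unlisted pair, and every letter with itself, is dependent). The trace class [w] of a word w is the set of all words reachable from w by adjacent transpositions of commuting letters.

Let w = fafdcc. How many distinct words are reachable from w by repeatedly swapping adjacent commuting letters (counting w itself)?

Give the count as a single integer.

drop 0:f onto floor
drop 1:a onto floor
drop 2:f onto {0:f}
drop 3:d onto {1:a, 2:f}
drop 4:c onto {1:a, 2:f}
drop 5:c onto {4:c}
ground layer = {0:f, 1:a}
drop-orders for the pieces not yet dropped (sum over which currently-grounded one goes next):
  1 to go: {3} 1  {5} 1
  2 to go: {3,5} 2  {4,5} 1
  3 to go: {3,4,5} 3
  4 to go: {1,3,4,5} 3  {2,3,4,5} 3
  if 0:f drops first: 6 orders
  if 1:a drops first: 3 orders
heap linearizations: 9

9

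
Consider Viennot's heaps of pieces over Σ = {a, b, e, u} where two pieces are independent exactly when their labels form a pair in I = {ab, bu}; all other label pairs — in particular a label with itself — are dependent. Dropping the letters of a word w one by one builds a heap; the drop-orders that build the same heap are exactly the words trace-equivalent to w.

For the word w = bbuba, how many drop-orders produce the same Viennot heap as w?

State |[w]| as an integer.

10

drop 0:b onto floor
drop 1:b onto {0:b}
drop 2:u onto floor
drop 3:b onto {1:b}
drop 4:a onto {2:u}
ground layer = {0:b, 2:u}
drop-orders for the pieces not yet dropped (sum over which currently-grounded one goes next):
  1 to go: {3} 1  {4} 1
  2 to go: {1,3} 1  {2,4} 1  {3,4} 2
  3 to go: {0,1,3} 1  {1,3,4} 3  {2,3,4} 3
  if 0:b drops first: 6 orders
  if 2:u drops first: 4 orders
heap linearizations: 10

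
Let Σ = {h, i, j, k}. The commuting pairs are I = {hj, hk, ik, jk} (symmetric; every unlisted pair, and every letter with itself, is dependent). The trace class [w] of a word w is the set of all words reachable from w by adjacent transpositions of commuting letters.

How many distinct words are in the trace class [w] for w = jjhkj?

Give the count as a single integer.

drop 0:j onto floor
drop 1:j onto {0:j}
drop 2:h onto floor
drop 3:k onto floor
drop 4:j onto {1:j}
ground layer = {0:j, 2:h, 3:k}
drop-orders for the pieces not yet dropped (sum over which currently-grounded one goes next):
  1 to go: {2} 1  {3} 1  {4} 1
  2 to go: {1,4} 1  {2,3} 2  {2,4} 2  {3,4} 2
  3 to go: {0,1,4} 1  {1,2,4} 3  {1,3,4} 3  {2,3,4} 6
  if 0:j drops first: 12 orders
  if 2:h drops first: 4 orders
  if 3:k drops first: 4 orders
heap linearizations: 20

20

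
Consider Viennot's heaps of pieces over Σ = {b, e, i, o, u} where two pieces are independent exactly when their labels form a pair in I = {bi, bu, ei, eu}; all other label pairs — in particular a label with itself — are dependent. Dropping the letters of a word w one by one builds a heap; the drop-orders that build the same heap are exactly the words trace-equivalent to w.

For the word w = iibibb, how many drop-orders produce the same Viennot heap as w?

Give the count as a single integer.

drop 0:i onto floor
drop 1:i onto {0:i}
drop 2:b onto floor
drop 3:i onto {1:i}
drop 4:b onto {2:b}
drop 5:b onto {4:b}
ground layer = {0:i, 2:b}
drop-orders for the pieces not yet dropped (sum over which currently-grounded one goes next):
  1 to go: {3} 1  {5} 1
  2 to go: {1,3} 1  {3,5} 2  {4,5} 1
  3 to go: {0,1,3} 1  {1,3,5} 3  {2,4,5} 1  {3,4,5} 3
  4 to go: {0,1,3,5} 4  {1,3,4,5} 6  {2,3,4,5} 4
  if 0:i drops first: 10 orders
  if 2:b drops first: 10 orders
heap linearizations: 20

20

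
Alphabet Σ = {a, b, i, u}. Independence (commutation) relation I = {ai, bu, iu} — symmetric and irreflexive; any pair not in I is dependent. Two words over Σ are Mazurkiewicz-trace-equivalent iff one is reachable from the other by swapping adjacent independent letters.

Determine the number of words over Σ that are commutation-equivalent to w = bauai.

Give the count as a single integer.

#0=b has no predecessor
#1=a depends on [0:b]
#2=u depends on [1:a]
#3=a depends on [2:u]
#4=i depends on [0:b]
sources: [0:b]
N(rest) = Σ N(rest − s) over sources s of rest; N(one piece) = 1:
  size 1 → [3]=1  [4]=1
  size 2 → [2,3]=1  [3,4]=2
  size 3 → [1,2,3]=1  [2,3,4]=3
  first=0(b) contributes 4

4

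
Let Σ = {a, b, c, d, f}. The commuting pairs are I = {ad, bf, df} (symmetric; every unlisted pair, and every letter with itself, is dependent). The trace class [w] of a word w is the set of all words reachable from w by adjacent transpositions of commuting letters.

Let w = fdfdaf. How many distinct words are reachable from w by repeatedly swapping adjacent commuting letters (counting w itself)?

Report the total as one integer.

drop 0:f onto floor
drop 1:d onto floor
drop 2:f onto {0:f}
drop 3:d onto {1:d}
drop 4:a onto {2:f}
drop 5:f onto {4:a}
ground layer = {0:f, 1:d}
drop-orders for the pieces not yet dropped (sum over which currently-grounded one goes next):
  1 to go: {3} 1  {5} 1
  2 to go: {1,3} 1  {3,5} 2  {4,5} 1
  3 to go: {1,3,5} 3  {2,4,5} 1  {3,4,5} 3
  4 to go: {0,2,4,5} 1  {1,3,4,5} 6  {2,3,4,5} 4
  if 0:f drops first: 10 orders
  if 1:d drops first: 5 orders
heap linearizations: 15

15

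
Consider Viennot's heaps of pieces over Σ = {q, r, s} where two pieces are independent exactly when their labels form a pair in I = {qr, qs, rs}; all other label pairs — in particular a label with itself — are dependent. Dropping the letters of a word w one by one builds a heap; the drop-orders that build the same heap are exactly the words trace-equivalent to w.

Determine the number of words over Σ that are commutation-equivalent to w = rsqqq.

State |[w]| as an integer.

piece 0:r — minimal
piece 1:s — minimal
piece 2:q — minimal
piece 3:q rests on {2:q}
piece 4:q rests on {3:q}
minimal pieces: {0:r, 1:s, 2:q}
ways to finish when only these pieces remain (= sum over removing one remaining piece with nothing left below it):
  1 left: {0}→1  {1}→1  {4}→1
  2 left: {0,1}→2  {0,4}→2  {1,4}→2  {3,4}→1
  3 left: {0,1,4}→6  {0,3,4}→3  {1,3,4}→3  {2,3,4}→1
  placing 0:r first → 4 extensions
  placing 1:s first → 4 extensions
  placing 2:q first → 12 extensions
total linear extensions = 20

20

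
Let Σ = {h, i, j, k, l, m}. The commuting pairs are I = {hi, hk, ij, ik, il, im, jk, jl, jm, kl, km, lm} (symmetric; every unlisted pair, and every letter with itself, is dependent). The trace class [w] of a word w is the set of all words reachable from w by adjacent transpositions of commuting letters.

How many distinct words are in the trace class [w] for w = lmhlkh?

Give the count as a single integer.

drop 0:l onto floor
drop 1:m onto floor
drop 2:h onto {0:l, 1:m}
drop 3:l onto {2:h}
drop 4:k onto floor
drop 5:h onto {3:l}
ground layer = {0:l, 1:m, 4:k}
drop-orders for the pieces not yet dropped (sum over which currently-grounded one goes next):
  1 to go: {4} 1  {5} 1
  2 to go: {3,5} 1  {4,5} 2
  3 to go: {2,3,5} 1  {3,4,5} 3
  4 to go: {0,2,3,5} 1  {1,2,3,5} 1  {2,3,4,5} 4
  if 0:l drops first: 5 orders
  if 1:m drops first: 5 orders
  if 4:k drops first: 2 orders
heap linearizations: 12

12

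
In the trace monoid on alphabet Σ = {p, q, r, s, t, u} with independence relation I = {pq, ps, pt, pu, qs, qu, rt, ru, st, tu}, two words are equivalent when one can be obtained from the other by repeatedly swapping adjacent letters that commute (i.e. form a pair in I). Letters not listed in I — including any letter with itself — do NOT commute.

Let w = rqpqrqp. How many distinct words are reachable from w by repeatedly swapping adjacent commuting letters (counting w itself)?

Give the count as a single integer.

6

#0=r has no predecessor
#1=q depends on [0:r]
#2=p depends on [0:r]
#3=q depends on [1:q]
#4=r depends on [2:p, 3:q]
#5=q depends on [4:r]
#6=p depends on [4:r]
sources: [0:r]
N(rest) = Σ N(rest − s) over sources s of rest; N(one piece) = 1:
  size 1 → [5]=1  [6]=1
  size 2 → [5,6]=2
  size 3 → [4,5,6]=2
  size 4 → [2,4,5,6]=2  [3,4,5,6]=2
  size 5 → [1,3,4,5,6]=2  [2,3,4,5,6]=4
  first=0(r) contributes 6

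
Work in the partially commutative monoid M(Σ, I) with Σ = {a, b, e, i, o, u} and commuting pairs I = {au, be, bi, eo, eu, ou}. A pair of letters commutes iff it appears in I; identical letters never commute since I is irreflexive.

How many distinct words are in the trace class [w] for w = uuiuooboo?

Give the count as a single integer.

piece 0:u — minimal
piece 1:u rests on {0:u}
piece 2:i rests on {1:u}
piece 3:u rests on {2:i}
piece 4:o rests on {2:i}
piece 5:o rests on {4:o}
piece 6:b rests on {3:u, 5:o}
piece 7:o rests on {6:b}
piece 8:o rests on {7:o}
minimal pieces: {0:u}
ways to finish when only these pieces remain (= sum over removing one remaining piece with nothing left below it):
  1 left: {8}→1
  2 left: {7,8}→1
  3 left: {6,7,8}→1
  4 left: {3,6,7,8}→1  {5,6,7,8}→1
  5 left: {3,5,6,7,8}→2  {4,5,6,7,8}→1
  6 left: {3,4,5,6,7,8}→3
  7 left: {2,3,4,5,6,7,8}→3
  placing 0:u first → 3 extensions

3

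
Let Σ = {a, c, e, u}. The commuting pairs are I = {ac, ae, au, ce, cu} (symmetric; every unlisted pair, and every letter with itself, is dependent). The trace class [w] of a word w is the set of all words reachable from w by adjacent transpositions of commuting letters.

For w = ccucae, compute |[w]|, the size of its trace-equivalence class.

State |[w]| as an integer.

#0=c has no predecessor
#1=c depends on [0:c]
#2=u has no predecessor
#3=c depends on [1:c]
#4=a has no predecessor
#5=e depends on [2:u]
sources: [0:c, 2:u, 4:a]
N(rest) = Σ N(rest − s) over sources s of rest; N(one piece) = 1:
  size 1 → [3]=1  [4]=1  [5]=1
  size 2 → [1,3]=1  [2,5]=1  [3,4]=2  [3,5]=2  [4,5]=2
  size 3 → [0,1,3]=1  [1,3,4]=3  [1,3,5]=3  [2,3,5]=3  [2,4,5]=3  [3,4,5]=6
  size 4 → [0,1,3,4]=4  [0,1,3,5]=4  [1,2,3,5]=6  [1,3,4,5]=12  [2,3,4,5]=12
  first=0(c) contributes 30
  first=2(u) contributes 20
  first=4(a) contributes 10
|[w]| = 60

60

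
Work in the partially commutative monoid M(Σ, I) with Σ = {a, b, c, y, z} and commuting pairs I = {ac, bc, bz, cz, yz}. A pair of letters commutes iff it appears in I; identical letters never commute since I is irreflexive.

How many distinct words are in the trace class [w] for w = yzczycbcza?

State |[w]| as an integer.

399

piece 0:y — minimal
piece 1:z — minimal
piece 2:c rests on {0:y}
piece 3:z rests on {1:z}
piece 4:y rests on {2:c}
piece 5:c rests on {4:y}
piece 6:b rests on {4:y}
piece 7:c rests on {5:c}
piece 8:z rests on {3:z}
piece 9:a rests on {6:b, 8:z}
minimal pieces: {0:y, 1:z}
ways to finish when only these pieces remain (= sum over removing one remaining piece with nothing left below it):
  1 left: {7}→1  {9}→1
  2 left: {5,7}→1  {6,9}→1  {7,9}→2  {8,9}→1
  3 left: {3,8,9}→1  {5,7,9}→3  {6,7,9}→3  {6,8,9}→2  {7,8,9}→3
  4 left: {1,3,8,9}→1  {3,6,8,9}→3  {3,7,8,9}→4  {5,6,7,9}→6  {5,7,8,9}→6  {6,7,8,9}→8
  5 left: {1,3,6,8,9}→4  {1,3,7,8,9}→5  {3,5,7,8,9}→10  {3,6,7,8,9}→15  {4,5,6,7,9}→6  {5,6,7,8,9}→20
  6 left: {1,3,5,7,8,9}→15  {1,3,6,7,8,9}→24  {2,4,5,6,7,9}→6  {3,5,6,7,8,9}→45  {4,5,6,7,8,9}→26
  7 left: {0,2,4,5,6,7,9}→6  {1,3,5,6,7,8,9}→84  {2,4,5,6,7,8,9}→32  {3,4,5,6,7,8,9}→71
  8 left: {0,2,4,5,6,7,8,9}→38  {1,3,4,5,6,7,8,9}→155  {2,3,4,5,6,7,8,9}→103
  placing 0:y first → 258 extensions
  placing 1:z first → 141 extensions
total linear extensions = 399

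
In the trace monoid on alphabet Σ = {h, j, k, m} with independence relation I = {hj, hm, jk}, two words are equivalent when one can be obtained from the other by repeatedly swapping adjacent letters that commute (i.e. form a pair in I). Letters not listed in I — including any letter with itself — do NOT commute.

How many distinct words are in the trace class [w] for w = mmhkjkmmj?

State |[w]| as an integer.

#0=m has no predecessor
#1=m depends on [0:m]
#2=h has no predecessor
#3=k depends on [1:m, 2:h]
#4=j depends on [1:m]
#5=k depends on [3:k]
#6=m depends on [4:j, 5:k]
#7=m depends on [6:m]
#8=j depends on [7:m]
sources: [0:m, 2:h]
N(rest) = Σ N(rest − s) over sources s of rest; N(one piece) = 1:
  size 1 → [8]=1
  size 2 → [7,8]=1
  size 3 → [6,7,8]=1
  size 4 → [4,6,7,8]=1  [5,6,7,8]=1
  size 5 → [3,5,6,7,8]=1  [4,5,6,7,8]=2
  size 6 → [2,3,5,6,7,8]=1  [3,4,5,6,7,8]=3
  size 7 → [1,3,4,5,6,7,8]=3  [2,3,4,5,6,7,8]=4
  first=0(m) contributes 7
  first=2(h) contributes 3
|[w]| = 10

10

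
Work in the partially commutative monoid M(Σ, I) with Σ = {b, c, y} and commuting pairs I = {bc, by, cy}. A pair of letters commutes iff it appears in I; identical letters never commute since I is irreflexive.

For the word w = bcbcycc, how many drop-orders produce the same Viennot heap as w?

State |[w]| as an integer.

105

drop 0:b onto floor
drop 1:c onto floor
drop 2:b onto {0:b}
drop 3:c onto {1:c}
drop 4:y onto floor
drop 5:c onto {3:c}
drop 6:c onto {5:c}
ground layer = {0:b, 1:c, 4:y}
drop-orders for the pieces not yet dropped (sum over which currently-grounded one goes next):
  1 to go: {2} 1  {4} 1  {6} 1
  2 to go: {0,2} 1  {2,4} 2  {2,6} 2  {4,6} 2  {5,6} 1
  3 to go: {0,2,4} 3  {0,2,6} 3  {2,4,6} 6  {2,5,6} 3  {3,5,6} 1  {4,5,6} 3
  4 to go: {0,2,4,6} 12  {0,2,5,6} 6  {1,3,5,6} 1  {2,3,5,6} 4  {2,4,5,6} 12  {3,4,5,6} 4
  5 to go: {0,2,3,5,6} 10  {0,2,4,5,6} 30  {1,2,3,5,6} 5  {1,3,4,5,6} 5  {2,3,4,5,6} 20
  if 0:b drops first: 30 orders
  if 1:c drops first: 60 orders
  if 4:y drops first: 15 orders
heap linearizations: 105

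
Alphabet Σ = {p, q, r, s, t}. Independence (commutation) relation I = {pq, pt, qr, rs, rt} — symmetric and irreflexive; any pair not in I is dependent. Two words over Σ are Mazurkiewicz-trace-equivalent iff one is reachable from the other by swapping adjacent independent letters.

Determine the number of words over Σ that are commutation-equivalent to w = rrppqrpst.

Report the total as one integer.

7

0(r) covers ∅
1(r) covers 0:r
2(p) covers 1:r
3(p) covers 2:p
4(q) covers ∅
5(r) covers 3:p
6(p) covers 5:r
7(s) covers 4:q, 6:p
8(t) covers 7:s
floor of heap: 0:r, 4:q
completions by unplaced set U, small U first (add the entries for U minus each lowest piece of U):
  |U|=1: {8}:1
  |U|=2: {7,8}:1
  |U|=3: {4,7,8}:1  {6,7,8}:1
  |U|=4: {4,6,7,8}:2  {5,6,7,8}:1
  |U|=5: {3,5,6,7,8}:1  {4,5,6,7,8}:3
  |U|=6: {2,3,5,6,7,8}:1  {3,4,5,6,7,8}:4
  |U|=7: {1,2,3,5,6,7,8}:1  {2,3,4,5,6,7,8}:5
  start at 0(r): 6
  start at 4(q): 1
sum over floor = 7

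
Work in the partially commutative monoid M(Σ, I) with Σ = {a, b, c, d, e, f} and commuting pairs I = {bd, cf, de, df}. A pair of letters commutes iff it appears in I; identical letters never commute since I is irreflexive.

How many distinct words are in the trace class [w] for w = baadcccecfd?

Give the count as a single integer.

3

0(b) covers ∅
1(a) covers 0:b
2(a) covers 1:a
3(d) covers 2:a
4(c) covers 3:d
5(c) covers 4:c
6(c) covers 5:c
7(e) covers 6:c
8(c) covers 7:e
9(f) covers 7:e
10(d) covers 8:c
floor of heap: 0:b
completions by unplaced set U, small U first (add the entries for U minus each lowest piece of U):
  |U|=1: {9}:1  {10}:1
  |U|=2: {8,10}:1  {9,10}:2
  |U|=3: {8,9,10}:3
  |U|=4: {7,8,9,10}:3
  |U|=5: {6,7,8,9,10}:3
  |U|=6: {5,6,7,8,9,10}:3
  |U|=7: {4,5,6,7,8,9,10}:3
  |U|=8: {3,4,5,6,7,8,9,10}:3
  |U|=9: {2,3,4,5,6,7,8,9,10}:3
  start at 0(b): 3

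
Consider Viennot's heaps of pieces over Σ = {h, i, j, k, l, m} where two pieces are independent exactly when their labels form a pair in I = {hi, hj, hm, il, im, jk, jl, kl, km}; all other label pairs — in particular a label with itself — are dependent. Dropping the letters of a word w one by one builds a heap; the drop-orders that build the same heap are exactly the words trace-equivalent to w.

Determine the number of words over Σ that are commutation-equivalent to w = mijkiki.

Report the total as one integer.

5

piece 0:m — minimal
piece 1:i — minimal
piece 2:j rests on {0:m, 1:i}
piece 3:k rests on {1:i}
piece 4:i rests on {2:j, 3:k}
piece 5:k rests on {4:i}
piece 6:i rests on {5:k}
minimal pieces: {0:m, 1:i}
ways to finish when only these pieces remain (= sum over removing one remaining piece with nothing left below it):
  1 left: {6}→1
  2 left: {5,6}→1
  3 left: {4,5,6}→1
  4 left: {2,4,5,6}→1  {3,4,5,6}→1
  5 left: {0,2,4,5,6}→1  {2,3,4,5,6}→2
  placing 0:m first → 2 extensions
  placing 1:i first → 3 extensions
total linear extensions = 5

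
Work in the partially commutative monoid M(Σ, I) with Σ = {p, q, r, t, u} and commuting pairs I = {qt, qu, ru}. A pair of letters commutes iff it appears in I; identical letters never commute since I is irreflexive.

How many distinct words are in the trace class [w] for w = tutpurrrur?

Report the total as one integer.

0(t) covers ∅
1(u) covers 0:t
2(t) covers 1:u
3(p) covers 2:t
4(u) covers 3:p
5(r) covers 3:p
6(r) covers 5:r
7(r) covers 6:r
8(u) covers 4:u
9(r) covers 7:r
floor of heap: 0:t
completions by unplaced set U, small U first (add the entries for U minus each lowest piece of U):
  |U|=1: {8}:1  {9}:1
  |U|=2: {4,8}:1  {7,9}:1  {8,9}:2
  |U|=3: {4,8,9}:3  {6,7,9}:1  {7,8,9}:3
  |U|=4: {4,7,8,9}:6  {5,6,7,9}:1  {6,7,8,9}:4
  |U|=5: {4,6,7,8,9}:10  {5,6,7,8,9}:5
  |U|=6: {4,5,6,7,8,9}:15
  |U|=7: {3,4,5,6,7,8,9}:15
  |U|=8: {2,3,4,5,6,7,8,9}:15
  start at 0(t): 15

15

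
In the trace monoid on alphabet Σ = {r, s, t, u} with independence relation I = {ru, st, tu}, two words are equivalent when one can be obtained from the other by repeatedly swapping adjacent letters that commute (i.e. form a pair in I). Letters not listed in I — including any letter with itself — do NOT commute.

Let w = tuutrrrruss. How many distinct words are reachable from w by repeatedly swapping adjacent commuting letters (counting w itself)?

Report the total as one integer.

piece 0:t — minimal
piece 1:u — minimal
piece 2:u rests on {1:u}
piece 3:t rests on {0:t}
piece 4:r rests on {3:t}
piece 5:r rests on {4:r}
piece 6:r rests on {5:r}
piece 7:r rests on {6:r}
piece 8:u rests on {2:u}
piece 9:s rests on {7:r, 8:u}
piece 10:s rests on {9:s}
minimal pieces: {0:t, 1:u}
ways to finish when only these pieces remain (= sum over removing one remaining piece with nothing left below it):
  1 left: {10}→1
  2 left: {9,10}→1
  3 left: {7,9,10}→1  {8,9,10}→1
  4 left: {2,8,9,10}→1  {6,7,9,10}→1  {7,8,9,10}→2
  5 left: {1,2,8,9,10}→1  {2,7,8,9,10}→3  {5,6,7,9,10}→1  {6,7,8,9,10}→3
  6 left: {1,2,7,8,9,10}→4  {2,6,7,8,9,10}→6  {4,5,6,7,9,10}→1  {5,6,7,8,9,10}→4
  7 left: {1,2,6,7,8,9,10}→10  {2,5,6,7,8,9,10}→10  {3,4,5,6,7,9,10}→1  {4,5,6,7,8,9,10}→5
  8 left: {0,3,4,5,6,7,9,10}→1  {1,2,5,6,7,8,9,10}→20  {2,4,5,6,7,8,9,10}→15  {3,4,5,6,7,8,9,10}→6
  9 left: {0,3,4,5,6,7,8,9,10}→7  {1,2,4,5,6,7,8,9,10}→35  {2,3,4,5,6,7,8,9,10}→21
  placing 0:t first → 56 extensions
  placing 1:u first → 28 extensions
total linear extensions = 84

84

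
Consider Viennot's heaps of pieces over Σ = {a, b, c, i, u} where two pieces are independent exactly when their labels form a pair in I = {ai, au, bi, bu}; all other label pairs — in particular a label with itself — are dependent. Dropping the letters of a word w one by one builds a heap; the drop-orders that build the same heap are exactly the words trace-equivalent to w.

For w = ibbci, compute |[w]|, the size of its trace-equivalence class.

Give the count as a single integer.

3

#0=i has no predecessor
#1=b has no predecessor
#2=b depends on [1:b]
#3=c depends on [0:i, 2:b]
#4=i depends on [3:c]
sources: [0:i, 1:b]
N(rest) = Σ N(rest − s) over sources s of rest; N(one piece) = 1:
  size 1 → [4]=1
  size 2 → [3,4]=1
  size 3 → [0,3,4]=1  [2,3,4]=1
  first=0(i) contributes 1
  first=1(b) contributes 2
|[w]| = 3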